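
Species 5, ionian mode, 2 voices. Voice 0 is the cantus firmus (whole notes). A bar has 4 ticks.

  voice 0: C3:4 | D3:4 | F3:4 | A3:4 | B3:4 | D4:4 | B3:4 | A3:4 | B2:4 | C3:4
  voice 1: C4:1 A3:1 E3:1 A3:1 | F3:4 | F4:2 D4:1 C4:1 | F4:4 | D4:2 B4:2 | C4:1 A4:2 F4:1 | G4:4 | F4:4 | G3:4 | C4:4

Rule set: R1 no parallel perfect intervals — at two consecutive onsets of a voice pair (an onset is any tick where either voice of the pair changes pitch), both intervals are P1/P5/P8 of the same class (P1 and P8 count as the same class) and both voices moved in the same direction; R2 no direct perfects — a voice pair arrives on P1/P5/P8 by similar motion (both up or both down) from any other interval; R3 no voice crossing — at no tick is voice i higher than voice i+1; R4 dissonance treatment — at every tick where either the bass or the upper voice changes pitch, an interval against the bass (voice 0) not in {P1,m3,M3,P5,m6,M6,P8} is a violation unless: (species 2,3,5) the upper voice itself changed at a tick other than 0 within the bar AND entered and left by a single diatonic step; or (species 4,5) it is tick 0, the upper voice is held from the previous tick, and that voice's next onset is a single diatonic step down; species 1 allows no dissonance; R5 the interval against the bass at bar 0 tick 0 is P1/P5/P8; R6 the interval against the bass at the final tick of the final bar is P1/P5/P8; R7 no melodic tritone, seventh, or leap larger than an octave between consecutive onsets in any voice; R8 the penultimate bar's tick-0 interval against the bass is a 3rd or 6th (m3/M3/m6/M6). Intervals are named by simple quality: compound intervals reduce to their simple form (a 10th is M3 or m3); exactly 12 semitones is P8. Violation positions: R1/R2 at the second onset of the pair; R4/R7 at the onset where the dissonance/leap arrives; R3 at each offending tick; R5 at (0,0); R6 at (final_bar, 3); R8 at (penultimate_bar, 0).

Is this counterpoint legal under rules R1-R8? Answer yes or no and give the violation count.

No (7 violations)

bar 0: v0=C3 v1=C4 (P8)
bar 1: v0=D3 v1=F3 (m3)
bar 2: v0=F3 v1=F4 (P8)
bar 3: v0=A3 v1=F4 (m6)
bar 4: v0=B3 v1=D4 (m3)
bar 5: v0=D4 v1=C4 (M2)
bar 6: v0=B3 v1=G4 (m6)
bar 7: v0=A3 v1=F4 (m6)
bar 8: v0=B2 v1=G3 (m6)
bar 9: v0=C3 v1=C4 (P8)
  R2 @ bar2.0: D3/F3 m3 -> F3/F4 P8 similar
  R3 @ bar5.0: D4 above C4
  R4 @ bar5.0: D4/C4 M2 untreated
  R7 @ bar5.0: B4->C4 leap 11st
  R7 @ bar8.0: A3->B2 leap 10st
  R7 @ bar8.0: F4->G3 leap 10st
  R2 @ bar9.0: B2/G3 m6 -> C3/C4 P8 similar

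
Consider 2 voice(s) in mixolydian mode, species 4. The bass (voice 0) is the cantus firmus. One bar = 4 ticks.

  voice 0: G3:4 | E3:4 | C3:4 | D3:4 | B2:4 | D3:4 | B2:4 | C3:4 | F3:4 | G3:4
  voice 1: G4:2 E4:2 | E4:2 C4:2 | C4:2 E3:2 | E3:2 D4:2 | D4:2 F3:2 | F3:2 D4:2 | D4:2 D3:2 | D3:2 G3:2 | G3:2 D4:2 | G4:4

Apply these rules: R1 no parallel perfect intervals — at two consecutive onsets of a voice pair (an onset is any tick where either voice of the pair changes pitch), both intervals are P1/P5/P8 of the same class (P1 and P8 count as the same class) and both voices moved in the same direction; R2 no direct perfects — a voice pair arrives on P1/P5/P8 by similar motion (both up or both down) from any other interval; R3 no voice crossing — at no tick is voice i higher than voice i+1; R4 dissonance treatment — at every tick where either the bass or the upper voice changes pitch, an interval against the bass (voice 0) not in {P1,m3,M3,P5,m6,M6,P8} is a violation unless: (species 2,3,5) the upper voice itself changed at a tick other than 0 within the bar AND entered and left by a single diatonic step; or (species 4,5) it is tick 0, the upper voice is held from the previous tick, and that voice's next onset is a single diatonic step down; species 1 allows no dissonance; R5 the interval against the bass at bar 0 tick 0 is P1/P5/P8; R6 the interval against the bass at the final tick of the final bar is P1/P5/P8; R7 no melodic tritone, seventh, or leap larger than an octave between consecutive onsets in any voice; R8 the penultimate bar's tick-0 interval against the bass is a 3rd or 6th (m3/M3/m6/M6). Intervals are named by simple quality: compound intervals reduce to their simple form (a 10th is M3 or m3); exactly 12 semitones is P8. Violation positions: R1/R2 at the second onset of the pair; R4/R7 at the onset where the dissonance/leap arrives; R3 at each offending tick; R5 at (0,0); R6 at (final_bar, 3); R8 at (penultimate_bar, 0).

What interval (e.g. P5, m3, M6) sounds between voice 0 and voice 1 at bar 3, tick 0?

voice 0=D3 voice 1=E3 -> M2

M2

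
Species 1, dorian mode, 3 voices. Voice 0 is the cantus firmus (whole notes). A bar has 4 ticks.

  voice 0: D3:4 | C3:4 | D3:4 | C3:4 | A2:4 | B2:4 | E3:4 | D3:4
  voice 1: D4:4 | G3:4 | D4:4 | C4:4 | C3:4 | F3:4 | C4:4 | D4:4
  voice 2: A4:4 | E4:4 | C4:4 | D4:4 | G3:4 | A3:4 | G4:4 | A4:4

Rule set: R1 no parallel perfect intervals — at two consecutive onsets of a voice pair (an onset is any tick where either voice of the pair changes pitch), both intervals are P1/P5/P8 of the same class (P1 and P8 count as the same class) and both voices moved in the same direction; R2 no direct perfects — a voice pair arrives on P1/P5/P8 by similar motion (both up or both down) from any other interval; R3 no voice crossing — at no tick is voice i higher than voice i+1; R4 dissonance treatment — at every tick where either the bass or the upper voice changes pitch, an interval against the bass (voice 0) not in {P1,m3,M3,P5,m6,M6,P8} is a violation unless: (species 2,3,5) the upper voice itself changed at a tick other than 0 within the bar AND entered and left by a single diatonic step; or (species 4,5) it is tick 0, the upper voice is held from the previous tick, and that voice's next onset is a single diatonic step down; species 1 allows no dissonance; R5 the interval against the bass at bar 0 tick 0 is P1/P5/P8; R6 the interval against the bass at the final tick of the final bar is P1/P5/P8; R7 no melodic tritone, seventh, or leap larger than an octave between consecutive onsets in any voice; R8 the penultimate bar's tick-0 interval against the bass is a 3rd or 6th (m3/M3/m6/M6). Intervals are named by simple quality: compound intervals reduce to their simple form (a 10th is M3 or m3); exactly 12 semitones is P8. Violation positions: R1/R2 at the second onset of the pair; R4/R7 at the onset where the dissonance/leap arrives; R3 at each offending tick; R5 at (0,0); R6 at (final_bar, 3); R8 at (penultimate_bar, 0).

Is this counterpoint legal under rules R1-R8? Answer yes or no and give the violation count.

No (16 violations)

bar 0: v0=D3 v1=D4 v2=A4 (P5)
bar 1: v0=C3 v1=G3 v2=E4 (M3)
bar 2: v0=D3 v1=D4 v2=C4 (m7)
bar 3: v0=C3 v1=C4 v2=D4 (M2)
bar 4: v0=A2 v1=C3 v2=G3 (m7)
bar 5: v0=B2 v1=F3 v2=A3 (m7)
bar 6: v0=E3 v1=C4 v2=G4 (m3)
bar 7: v0=D3 v1=D4 v2=A4 (P5)
  R2 @ bar1.0: D3/D4 P8 -> C3/G3 P5 similar
  R2 @ bar2.0: C3/G3 P5 -> D3/D4 P8 similar
  R3 @ bar2.0: D4 above C4
  R4 @ bar2.0: D3/C4 m7 untreated
  R3 @ bar2.1: D4 above C4
  R3 @ bar2.2: D4 above C4
  R3 @ bar2.3: D4 above C4
  R1 @ bar3.0: D3/D4 P8 -> C3/C4 P8 similar
  R4 @ bar3.0: C3/D4 M2 untreated
  R2 @ bar4.0: C4/D4 M2 -> C3/G3 P5 similar
  R4 @ bar4.0: A2/G3 m7 untreated
  R4 @ bar5.0: B2/F3 TT untreated
  R4 @ bar5.0: B2/A3 m7 untreated
  R2 @ bar6.0: F3/A3 M3 -> C4/G4 P5 similar
  R7 @ bar6.0: A3->G4 leap 10st
  R1 @ bar7.0: C4/G4 P5 -> D4/A4 P5 similar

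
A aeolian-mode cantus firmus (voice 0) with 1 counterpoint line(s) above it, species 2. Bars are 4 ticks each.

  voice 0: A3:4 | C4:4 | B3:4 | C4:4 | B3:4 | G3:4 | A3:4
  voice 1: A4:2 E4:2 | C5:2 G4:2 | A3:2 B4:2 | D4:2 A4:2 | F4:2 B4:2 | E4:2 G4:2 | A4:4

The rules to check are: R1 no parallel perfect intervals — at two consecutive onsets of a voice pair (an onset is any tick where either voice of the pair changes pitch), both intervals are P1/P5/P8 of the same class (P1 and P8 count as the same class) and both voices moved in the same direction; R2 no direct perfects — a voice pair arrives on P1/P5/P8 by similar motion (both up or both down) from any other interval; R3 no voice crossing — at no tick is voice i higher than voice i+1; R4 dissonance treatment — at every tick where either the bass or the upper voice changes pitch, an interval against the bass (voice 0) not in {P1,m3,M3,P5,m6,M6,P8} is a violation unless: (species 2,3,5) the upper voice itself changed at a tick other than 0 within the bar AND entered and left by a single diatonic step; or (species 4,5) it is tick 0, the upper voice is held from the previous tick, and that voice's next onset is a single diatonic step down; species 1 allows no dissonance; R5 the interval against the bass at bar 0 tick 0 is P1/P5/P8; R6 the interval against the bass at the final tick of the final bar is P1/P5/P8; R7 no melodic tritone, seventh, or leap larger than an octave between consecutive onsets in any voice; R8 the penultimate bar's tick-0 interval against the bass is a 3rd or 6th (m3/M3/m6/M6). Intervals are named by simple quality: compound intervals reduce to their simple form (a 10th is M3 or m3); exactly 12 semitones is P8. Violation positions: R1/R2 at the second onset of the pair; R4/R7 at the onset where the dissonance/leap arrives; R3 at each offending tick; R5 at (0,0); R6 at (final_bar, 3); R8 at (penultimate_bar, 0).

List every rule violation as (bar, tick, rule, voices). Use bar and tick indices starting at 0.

bar 0: v0=A3 v1=A4 downbeat P8
bar 1: v0=C4 v1=C5 downbeat P8
bar 2: v0=B3 v1=A3 downbeat M2
bar 3: v0=C4 v1=D4 downbeat M2
bar 4: v0=B3 v1=F4 downbeat TT
bar 5: v0=G3 v1=E4 downbeat M6
bar 6: v0=A3 v1=A4 downbeat P8
  -> R2 @ bar 1 tick 0 v(0, 1): A3/E4 P5 -> C4/C5 P8 similar
  -> R3 @ bar 2 tick 0 v(0, 1): B3 above A3
  -> R4 @ bar 2 tick 0 v(0, 1): B3/A3 M2 untreated
  -> R7 @ bar 2 tick 0 v(1,): G4->A3 leap 10st
  -> R3 @ bar 2 tick 1 v(0, 1): B3 above A3
  -> R7 @ bar 2 tick 2 v(1,): A3->B4 leap 14st
  -> R4 @ bar 3 tick 0 v(0, 1): C4/D4 M2 untreated
  -> R4 @ bar 4 tick 0 v(0, 1): B3/F4 TT untreated
  -> R7 @ bar 4 tick 2 v(1,): F4->B4 leap 6st
  -> R1 @ bar 6 tick 0 v(0, 1): G3/G4 P8 -> A3/A4 P8 similar

(1, 0, R2, (0, 1))
(2, 0, R3, (0, 1))
(2, 0, R4, (0, 1))
(2, 0, R7, (1,))
(2, 1, R3, (0, 1))
(2, 2, R7, (1,))
(3, 0, R4, (0, 1))
(4, 0, R4, (0, 1))
(4, 2, R7, (1,))
(6, 0, R1, (0, 1))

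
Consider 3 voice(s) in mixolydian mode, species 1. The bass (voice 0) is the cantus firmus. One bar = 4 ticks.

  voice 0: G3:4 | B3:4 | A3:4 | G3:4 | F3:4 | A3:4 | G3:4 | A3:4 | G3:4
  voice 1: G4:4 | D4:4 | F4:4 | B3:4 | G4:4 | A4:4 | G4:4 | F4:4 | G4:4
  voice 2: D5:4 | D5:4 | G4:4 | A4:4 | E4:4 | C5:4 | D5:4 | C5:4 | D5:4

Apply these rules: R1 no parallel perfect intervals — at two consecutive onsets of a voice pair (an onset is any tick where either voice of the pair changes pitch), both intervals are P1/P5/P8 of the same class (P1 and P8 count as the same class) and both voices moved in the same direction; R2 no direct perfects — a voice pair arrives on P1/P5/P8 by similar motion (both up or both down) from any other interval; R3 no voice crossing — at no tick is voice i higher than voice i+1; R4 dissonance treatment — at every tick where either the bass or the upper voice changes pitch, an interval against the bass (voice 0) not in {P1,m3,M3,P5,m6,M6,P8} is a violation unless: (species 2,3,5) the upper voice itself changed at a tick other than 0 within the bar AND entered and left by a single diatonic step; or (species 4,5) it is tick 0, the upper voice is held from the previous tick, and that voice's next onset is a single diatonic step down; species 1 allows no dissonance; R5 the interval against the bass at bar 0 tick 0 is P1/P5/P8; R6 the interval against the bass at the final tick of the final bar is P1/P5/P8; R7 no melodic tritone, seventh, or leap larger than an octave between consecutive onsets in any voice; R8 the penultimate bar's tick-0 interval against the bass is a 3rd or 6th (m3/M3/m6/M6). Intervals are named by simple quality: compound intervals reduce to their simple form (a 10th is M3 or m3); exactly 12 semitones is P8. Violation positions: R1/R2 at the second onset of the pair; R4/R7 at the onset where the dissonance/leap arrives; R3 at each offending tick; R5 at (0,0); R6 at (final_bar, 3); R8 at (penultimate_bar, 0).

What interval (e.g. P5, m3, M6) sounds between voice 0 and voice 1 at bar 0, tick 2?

P8

voice 0=G3 voice 1=G4 -> P8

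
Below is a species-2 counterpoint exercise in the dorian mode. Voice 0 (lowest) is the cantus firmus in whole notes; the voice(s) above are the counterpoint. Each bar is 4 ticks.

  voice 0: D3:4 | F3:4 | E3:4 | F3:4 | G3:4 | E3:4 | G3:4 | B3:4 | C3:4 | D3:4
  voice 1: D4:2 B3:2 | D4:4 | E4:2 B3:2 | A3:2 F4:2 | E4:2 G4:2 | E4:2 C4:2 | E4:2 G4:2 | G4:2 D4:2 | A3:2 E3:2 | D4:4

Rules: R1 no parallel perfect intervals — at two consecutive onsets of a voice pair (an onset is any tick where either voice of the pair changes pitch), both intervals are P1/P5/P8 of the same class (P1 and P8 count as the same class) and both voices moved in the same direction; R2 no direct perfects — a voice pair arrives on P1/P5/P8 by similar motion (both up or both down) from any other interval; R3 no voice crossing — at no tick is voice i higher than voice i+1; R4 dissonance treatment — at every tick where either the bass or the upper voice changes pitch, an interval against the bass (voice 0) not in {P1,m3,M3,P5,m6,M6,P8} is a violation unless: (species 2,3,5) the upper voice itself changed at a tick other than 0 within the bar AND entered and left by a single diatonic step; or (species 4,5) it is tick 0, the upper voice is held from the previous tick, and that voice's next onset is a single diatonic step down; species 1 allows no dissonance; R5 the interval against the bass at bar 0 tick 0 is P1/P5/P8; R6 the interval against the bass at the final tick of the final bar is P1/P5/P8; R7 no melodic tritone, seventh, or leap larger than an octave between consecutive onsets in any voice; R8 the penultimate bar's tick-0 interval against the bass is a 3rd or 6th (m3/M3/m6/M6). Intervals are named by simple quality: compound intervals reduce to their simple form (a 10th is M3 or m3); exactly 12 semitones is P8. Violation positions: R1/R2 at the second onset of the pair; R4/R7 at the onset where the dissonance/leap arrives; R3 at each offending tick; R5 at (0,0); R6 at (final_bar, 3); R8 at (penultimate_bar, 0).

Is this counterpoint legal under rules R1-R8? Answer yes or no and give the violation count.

bar 0: v0=D3 v1=D4 (P8)
bar 1: v0=F3 v1=D4 (M6)
bar 2: v0=E3 v1=E4 (P8)
bar 3: v0=F3 v1=A3 (M3)
bar 4: v0=G3 v1=E4 (M6)
bar 5: v0=E3 v1=E4 (P8)
bar 6: v0=G3 v1=E4 (M6)
bar 7: v0=B3 v1=G4 (m6)
bar 8: v0=C3 v1=A3 (M6)
bar 9: v0=D3 v1=D4 (P8)
  R1 @ bar5.0: G3/G4 P8 -> E3/E4 P8 similar
  R7 @ bar8.0: B3->C3 leap 11st
  R2 @ bar9.0: C3/E3 M3 -> D3/D4 P8 similar
  R7 @ bar9.0: E3->D4 leap 10st

No (4 violations)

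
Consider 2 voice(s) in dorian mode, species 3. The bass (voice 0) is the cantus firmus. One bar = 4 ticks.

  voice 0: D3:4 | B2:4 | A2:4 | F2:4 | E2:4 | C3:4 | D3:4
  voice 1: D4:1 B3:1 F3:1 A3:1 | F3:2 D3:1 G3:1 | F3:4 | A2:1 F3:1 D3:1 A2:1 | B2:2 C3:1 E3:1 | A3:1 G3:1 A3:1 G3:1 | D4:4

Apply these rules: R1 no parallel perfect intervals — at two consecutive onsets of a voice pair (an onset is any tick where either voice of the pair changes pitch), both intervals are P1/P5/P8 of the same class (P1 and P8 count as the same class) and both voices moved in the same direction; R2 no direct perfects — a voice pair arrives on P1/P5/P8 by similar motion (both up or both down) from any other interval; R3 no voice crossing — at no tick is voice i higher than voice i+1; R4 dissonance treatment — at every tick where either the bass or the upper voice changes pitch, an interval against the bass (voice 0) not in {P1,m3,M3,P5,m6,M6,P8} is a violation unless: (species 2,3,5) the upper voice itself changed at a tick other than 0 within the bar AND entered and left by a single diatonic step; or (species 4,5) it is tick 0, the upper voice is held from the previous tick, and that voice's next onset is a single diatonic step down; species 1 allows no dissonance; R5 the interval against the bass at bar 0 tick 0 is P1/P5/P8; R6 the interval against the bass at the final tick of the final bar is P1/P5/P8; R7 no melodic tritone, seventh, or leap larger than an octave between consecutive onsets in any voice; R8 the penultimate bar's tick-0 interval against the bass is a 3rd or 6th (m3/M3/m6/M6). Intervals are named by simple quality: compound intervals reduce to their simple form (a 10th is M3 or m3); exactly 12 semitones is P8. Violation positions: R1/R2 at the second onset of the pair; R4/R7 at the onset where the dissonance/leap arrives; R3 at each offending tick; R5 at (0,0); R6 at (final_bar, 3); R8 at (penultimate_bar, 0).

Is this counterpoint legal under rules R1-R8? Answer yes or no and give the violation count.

bar 0: v0=D3 v1=D4 (P8)
bar 1: v0=B2 v1=F3 (TT)
bar 2: v0=A2 v1=F3 (m6)
bar 3: v0=F2 v1=A2 (M3)
bar 4: v0=E2 v1=B2 (P5)
bar 5: v0=C3 v1=A3 (M6)
bar 6: v0=D3 v1=D4 (P8)
  R7 @ bar0.2: B3->F3 leap 6st
  R4 @ bar1.0: B2/F3 TT untreated
  R2 @ bar6.0: C3/G3 P5 -> D3/D4 P8 similar

No (3 violations)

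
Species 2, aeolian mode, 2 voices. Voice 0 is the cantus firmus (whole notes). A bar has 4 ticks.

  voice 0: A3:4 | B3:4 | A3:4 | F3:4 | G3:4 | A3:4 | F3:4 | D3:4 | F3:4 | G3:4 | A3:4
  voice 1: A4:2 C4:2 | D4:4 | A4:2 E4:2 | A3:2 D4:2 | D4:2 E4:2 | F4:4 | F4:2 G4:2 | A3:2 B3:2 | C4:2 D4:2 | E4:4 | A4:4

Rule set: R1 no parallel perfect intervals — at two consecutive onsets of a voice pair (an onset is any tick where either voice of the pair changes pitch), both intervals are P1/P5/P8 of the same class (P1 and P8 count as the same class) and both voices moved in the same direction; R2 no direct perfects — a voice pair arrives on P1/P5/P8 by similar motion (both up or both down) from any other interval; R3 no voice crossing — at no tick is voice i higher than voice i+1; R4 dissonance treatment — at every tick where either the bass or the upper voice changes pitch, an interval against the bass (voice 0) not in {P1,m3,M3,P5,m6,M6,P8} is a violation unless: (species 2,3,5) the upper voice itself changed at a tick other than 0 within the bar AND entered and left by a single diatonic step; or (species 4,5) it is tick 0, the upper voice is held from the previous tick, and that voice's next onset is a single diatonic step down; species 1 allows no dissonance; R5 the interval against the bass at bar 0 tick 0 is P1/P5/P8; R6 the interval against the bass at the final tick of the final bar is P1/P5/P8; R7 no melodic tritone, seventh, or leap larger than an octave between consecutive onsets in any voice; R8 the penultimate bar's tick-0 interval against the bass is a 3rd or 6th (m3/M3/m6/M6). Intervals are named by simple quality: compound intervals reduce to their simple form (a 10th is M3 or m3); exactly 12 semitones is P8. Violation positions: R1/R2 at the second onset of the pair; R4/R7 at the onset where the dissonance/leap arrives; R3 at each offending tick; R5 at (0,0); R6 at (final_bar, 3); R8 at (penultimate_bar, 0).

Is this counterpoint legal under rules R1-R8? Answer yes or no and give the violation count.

No (5 violations)

bar 0: v0=A3 v1=A4 (P8)
bar 1: v0=B3 v1=D4 (m3)
bar 2: v0=A3 v1=A4 (P8)
bar 3: v0=F3 v1=A3 (M3)
bar 4: v0=G3 v1=D4 (P5)
bar 5: v0=A3 v1=F4 (m6)
bar 6: v0=F3 v1=F4 (P8)
bar 7: v0=D3 v1=A3 (P5)
bar 8: v0=F3 v1=C4 (P5)
bar 9: v0=G3 v1=E4 (M6)
bar 10: v0=A3 v1=A4 (P8)
  R4 @ bar6.2: F3/G4 M2 untreated
  R2 @ bar7.0: F3/G4 M2 -> D3/A3 P5 similar
  R7 @ bar7.0: G4->A3 leap 10st
  R2 @ bar8.0: D3/B3 M6 -> F3/C4 P5 similar
  R2 @ bar10.0: G3/E4 M6 -> A3/A4 P8 similar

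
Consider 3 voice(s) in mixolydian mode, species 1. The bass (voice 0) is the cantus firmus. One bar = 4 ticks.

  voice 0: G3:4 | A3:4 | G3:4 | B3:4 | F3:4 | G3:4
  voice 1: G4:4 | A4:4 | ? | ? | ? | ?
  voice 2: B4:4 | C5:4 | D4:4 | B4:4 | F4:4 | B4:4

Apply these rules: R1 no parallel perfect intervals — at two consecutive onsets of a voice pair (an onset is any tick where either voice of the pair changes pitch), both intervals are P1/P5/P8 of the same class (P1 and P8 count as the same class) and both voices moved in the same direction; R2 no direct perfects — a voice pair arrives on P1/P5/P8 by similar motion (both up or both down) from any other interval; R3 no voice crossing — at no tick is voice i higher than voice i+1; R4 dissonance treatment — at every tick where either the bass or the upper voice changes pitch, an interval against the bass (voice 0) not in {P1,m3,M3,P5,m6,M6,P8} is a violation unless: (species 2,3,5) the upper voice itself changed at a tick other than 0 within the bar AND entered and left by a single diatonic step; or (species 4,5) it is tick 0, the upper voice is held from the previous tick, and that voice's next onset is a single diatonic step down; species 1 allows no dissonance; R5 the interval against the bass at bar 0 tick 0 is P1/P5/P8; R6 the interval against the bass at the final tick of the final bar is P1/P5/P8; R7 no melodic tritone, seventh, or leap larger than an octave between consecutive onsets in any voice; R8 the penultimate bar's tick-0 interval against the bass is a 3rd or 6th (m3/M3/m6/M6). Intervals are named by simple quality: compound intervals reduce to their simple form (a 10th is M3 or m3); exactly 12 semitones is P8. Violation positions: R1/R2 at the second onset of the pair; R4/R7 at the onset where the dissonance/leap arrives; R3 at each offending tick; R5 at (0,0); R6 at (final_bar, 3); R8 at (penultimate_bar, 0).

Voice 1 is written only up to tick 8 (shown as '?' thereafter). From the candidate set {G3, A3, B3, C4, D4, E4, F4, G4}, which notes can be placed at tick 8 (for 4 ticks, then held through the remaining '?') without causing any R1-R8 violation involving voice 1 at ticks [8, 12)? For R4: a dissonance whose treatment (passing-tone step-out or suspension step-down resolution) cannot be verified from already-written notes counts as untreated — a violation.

{}

G3: violates R1,R2,R7
A3: violates R4
B3: violates R7
C4: violates R4
D4: violates R2
E4: violates R3
F4: violates R3,R4
G4: violates R1,R3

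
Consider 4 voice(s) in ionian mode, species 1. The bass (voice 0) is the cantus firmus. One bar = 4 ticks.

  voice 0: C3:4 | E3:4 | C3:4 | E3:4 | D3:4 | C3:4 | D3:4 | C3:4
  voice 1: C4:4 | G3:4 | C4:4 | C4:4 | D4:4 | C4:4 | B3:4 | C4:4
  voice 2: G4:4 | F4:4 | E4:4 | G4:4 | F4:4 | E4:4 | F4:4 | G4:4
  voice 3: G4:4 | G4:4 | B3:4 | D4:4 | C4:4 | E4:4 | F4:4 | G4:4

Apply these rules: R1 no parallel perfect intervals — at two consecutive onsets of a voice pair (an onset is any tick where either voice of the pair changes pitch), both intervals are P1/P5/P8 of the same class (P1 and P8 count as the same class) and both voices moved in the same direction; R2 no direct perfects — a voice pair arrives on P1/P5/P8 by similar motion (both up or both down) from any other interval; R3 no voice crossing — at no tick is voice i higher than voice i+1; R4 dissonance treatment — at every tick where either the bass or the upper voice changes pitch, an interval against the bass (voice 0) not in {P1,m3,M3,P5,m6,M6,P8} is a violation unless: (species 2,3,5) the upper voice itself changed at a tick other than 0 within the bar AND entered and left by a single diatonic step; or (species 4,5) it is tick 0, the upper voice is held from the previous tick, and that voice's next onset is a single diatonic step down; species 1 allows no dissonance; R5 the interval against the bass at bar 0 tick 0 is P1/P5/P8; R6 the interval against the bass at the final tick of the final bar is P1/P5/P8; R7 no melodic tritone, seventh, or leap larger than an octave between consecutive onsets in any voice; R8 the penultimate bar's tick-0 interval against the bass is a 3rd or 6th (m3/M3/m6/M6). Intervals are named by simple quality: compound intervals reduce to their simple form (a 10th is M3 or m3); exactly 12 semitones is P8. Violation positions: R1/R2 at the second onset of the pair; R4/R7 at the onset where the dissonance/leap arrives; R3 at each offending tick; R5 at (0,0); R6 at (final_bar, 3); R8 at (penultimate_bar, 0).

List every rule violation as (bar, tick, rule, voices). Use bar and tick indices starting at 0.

bar 0: v0=C3 v1=C4 v2=G4 v3=G4 downbeat P5
bar 1: v0=E3 v1=G3 v2=F4 v3=G4 downbeat m3
bar 2: v0=C3 v1=C4 v2=E4 v3=B3 downbeat M7
bar 3: v0=E3 v1=C4 v2=G4 v3=D4 downbeat m7
bar 4: v0=D3 v1=D4 v2=F4 v3=C4 downbeat m7
bar 5: v0=C3 v1=C4 v2=E4 v3=E4 downbeat M3
bar 6: v0=D3 v1=B3 v2=F4 v3=F4 downbeat m3
bar 7: v0=C3 v1=C4 v2=G4 v3=G4 downbeat P5
  -> R4 @ bar 1 tick 0 v(0, 2): E3/F4 m2 untreated
  -> R3 @ bar 2 tick 0 v(2, 3): E4 above B3
  -> R4 @ bar 2 tick 0 v(0, 3): C3/B3 M7 untreated
  -> R3 @ bar 2 tick 1 v(2, 3): E4 above B3
  -> R3 @ bar 2 tick 2 v(2, 3): E4 above B3
  -> R3 @ bar 2 tick 3 v(2, 3): E4 above B3
  -> R3 @ bar 3 tick 0 v(2, 3): G4 above D4
  -> R4 @ bar 3 tick 0 v(0, 3): E3/D4 m7 untreated
  -> R3 @ bar 3 tick 1 v(2, 3): G4 above D4
  -> R3 @ bar 3 tick 2 v(2, 3): G4 above D4
  -> R3 @ bar 3 tick 3 v(2, 3): G4 above D4
  -> R3 @ bar 4 tick 0 v(2, 3): F4 above C4
  -> R4 @ bar 4 tick 0 v(0, 3): D3/C4 m7 untreated
  -> R3 @ bar 4 tick 1 v(2, 3): F4 above C4
  -> R3 @ bar 4 tick 2 v(2, 3): F4 above C4
  -> R3 @ bar 4 tick 3 v(2, 3): F4 above C4
  -> R1 @ bar 5 tick 0 v(0, 1): D3/D4 P8 -> C3/C4 P8 similar
  -> R1 @ bar 6 tick 0 v(2, 3): E4/E4 P1 -> F4/F4 P1 similar
  -> R1 @ bar 7 tick 0 v(2, 3): F4/F4 P1 -> G4/G4 P1 similar
  -> R2 @ bar 7 tick 0 v(1, 2): B3/F4 TT -> C4/G4 P5 similar
  -> R2 @ bar 7 tick 0 v(1, 3): B3/F4 TT -> C4/G4 P5 similar

(1, 0, R4, (0, 2))
(2, 0, R3, (2, 3))
(2, 0, R4, (0, 3))
(2, 1, R3, (2, 3))
(2, 2, R3, (2, 3))
(2, 3, R3, (2, 3))
(3, 0, R3, (2, 3))
(3, 0, R4, (0, 3))
(3, 1, R3, (2, 3))
(3, 2, R3, (2, 3))
(3, 3, R3, (2, 3))
(4, 0, R3, (2, 3))
(4, 0, R4, (0, 3))
(4, 1, R3, (2, 3))
(4, 2, R3, (2, 3))
(4, 3, R3, (2, 3))
(5, 0, R1, (0, 1))
(6, 0, R1, (2, 3))
(7, 0, R1, (2, 3))
(7, 0, R2, (1, 2))
(7, 0, R2, (1, 3))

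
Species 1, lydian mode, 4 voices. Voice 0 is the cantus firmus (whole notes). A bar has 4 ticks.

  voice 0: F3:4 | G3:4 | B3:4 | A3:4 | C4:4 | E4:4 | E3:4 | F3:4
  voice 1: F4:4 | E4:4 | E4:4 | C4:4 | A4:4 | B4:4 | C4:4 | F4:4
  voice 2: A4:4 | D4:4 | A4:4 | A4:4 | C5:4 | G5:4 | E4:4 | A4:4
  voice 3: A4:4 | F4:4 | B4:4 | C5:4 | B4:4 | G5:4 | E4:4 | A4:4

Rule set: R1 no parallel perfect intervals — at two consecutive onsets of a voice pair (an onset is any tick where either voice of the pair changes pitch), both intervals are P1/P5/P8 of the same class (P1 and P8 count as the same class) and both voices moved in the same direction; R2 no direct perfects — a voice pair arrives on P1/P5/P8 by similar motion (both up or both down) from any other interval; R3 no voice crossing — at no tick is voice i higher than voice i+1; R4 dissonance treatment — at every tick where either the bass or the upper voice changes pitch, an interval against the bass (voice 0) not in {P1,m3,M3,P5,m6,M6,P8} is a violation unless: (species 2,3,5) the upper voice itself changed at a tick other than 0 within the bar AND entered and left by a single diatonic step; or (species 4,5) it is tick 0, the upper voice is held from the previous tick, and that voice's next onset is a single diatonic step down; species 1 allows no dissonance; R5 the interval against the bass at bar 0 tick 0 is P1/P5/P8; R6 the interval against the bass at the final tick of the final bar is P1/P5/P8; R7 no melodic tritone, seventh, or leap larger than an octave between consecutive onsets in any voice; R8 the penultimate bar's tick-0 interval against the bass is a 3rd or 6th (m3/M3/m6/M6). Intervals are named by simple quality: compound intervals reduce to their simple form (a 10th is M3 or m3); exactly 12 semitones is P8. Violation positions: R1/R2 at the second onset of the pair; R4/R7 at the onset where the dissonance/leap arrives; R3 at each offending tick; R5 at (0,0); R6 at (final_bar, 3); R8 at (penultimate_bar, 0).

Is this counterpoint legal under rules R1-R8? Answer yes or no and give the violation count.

No (31 violations)

bar 0: v0=F3 v1=F4 v2=A4 v3=A4 (M3)
bar 1: v0=G3 v1=E4 v2=D4 v3=F4 (m7)
bar 2: v0=B3 v1=E4 v2=A4 v3=B4 (P8)
bar 3: v0=A3 v1=C4 v2=A4 v3=C5 (m3)
bar 4: v0=C4 v1=A4 v2=C5 v3=B4 (M7)
bar 5: v0=E4 v1=B4 v2=G5 v3=G5 (m3)
bar 6: v0=E3 v1=C4 v2=E4 v3=E4 (P8)
bar 7: v0=F3 v1=F4 v2=A4 v3=A4 (M3)
  R5 @ bar0.0: opens on M3
  R5 @ bar0.0: opens on M3
  R3 @ bar1.0: E4 above D4
  R4 @ bar1.0: G3/F4 m7 untreated
  R3 @ bar1.1: E4 above D4
  R3 @ bar1.2: E4 above D4
  R3 @ bar1.3: E4 above D4
  R2 @ bar2.0: G3/F4 m7 -> B3/B4 P8 similar
  R4 @ bar2.0: B3/E4 P4 untreated
  R4 @ bar2.0: B3/A4 m7 untreated
  R7 @ bar2.0: F4->B4 leap 6st
  R1 @ bar4.0: A3/A4 P8 -> C4/C5 P8 similar
  R3 @ bar4.0: C5 above B4
  R4 @ bar4.0: C4/B4 M7 untreated
  R3 @ bar4.1: C5 above B4
  R3 @ bar4.2: C5 above B4
  R3 @ bar4.3: C5 above B4
  R2 @ bar5.0: C4/A4 M6 -> E4/B4 P5 similar
  R2 @ bar5.0: C5/B4 m2 -> G5/G5 P1 similar
  R1 @ bar6.0: G5/G5 P1 -> E4/E4 P1 similar
  R2 @ bar6.0: E4/G5 m3 -> E3/E4 P8 similar
  R2 @ bar6.0: E4/G5 m3 -> E3/E4 P8 similar
  R7 @ bar6.0: B4->C4 leap 11st
  R7 @ bar6.0: G5->E4 leap 15st
  R7 @ bar6.0: G5->E4 leap 15st
  R8 @ bar6.0: penult P8 not 3rd/6th
  R8 @ bar6.0: penult P8 not 3rd/6th
  R1 @ bar7.0: E4/E4 P1 -> A4/A4 P1 similar
  R2 @ bar7.0: E3/C4 m6 -> F3/F4 P8 similar
  R6 @ bar7.3: closes on M3
  R6 @ bar7.3: closes on M3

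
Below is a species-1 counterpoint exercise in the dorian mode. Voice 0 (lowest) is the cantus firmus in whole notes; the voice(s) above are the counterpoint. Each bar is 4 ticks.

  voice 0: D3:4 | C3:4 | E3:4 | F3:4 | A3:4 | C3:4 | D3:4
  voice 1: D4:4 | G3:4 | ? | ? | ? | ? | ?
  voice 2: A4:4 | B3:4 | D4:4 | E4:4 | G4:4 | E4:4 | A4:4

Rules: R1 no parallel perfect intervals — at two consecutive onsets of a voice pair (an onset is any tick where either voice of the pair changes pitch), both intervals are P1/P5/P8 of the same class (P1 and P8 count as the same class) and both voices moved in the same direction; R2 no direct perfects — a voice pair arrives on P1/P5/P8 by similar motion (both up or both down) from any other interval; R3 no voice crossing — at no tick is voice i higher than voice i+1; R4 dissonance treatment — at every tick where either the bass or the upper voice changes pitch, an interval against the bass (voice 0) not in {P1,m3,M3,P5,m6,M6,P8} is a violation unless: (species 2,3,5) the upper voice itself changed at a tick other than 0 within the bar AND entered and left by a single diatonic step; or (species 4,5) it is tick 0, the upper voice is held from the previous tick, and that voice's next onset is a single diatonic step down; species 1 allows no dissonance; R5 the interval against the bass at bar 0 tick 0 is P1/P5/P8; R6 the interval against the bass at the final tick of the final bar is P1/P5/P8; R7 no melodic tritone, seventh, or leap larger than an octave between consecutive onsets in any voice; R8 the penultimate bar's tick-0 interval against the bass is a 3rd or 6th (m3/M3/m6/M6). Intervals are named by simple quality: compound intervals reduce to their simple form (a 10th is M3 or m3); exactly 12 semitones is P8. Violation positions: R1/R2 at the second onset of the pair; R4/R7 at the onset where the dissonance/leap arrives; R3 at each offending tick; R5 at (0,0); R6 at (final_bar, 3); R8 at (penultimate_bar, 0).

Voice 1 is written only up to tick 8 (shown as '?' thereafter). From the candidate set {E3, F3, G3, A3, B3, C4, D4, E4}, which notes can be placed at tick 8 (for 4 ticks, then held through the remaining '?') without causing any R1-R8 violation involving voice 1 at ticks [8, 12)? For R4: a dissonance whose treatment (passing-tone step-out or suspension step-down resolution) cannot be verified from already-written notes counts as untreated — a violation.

E3: legal
F3: violates R4
G3: legal
A3: violates R4
B3: violates R1
C4: legal
D4: violates R2,R4
E4: violates R2,R3

{C4, E3, G3}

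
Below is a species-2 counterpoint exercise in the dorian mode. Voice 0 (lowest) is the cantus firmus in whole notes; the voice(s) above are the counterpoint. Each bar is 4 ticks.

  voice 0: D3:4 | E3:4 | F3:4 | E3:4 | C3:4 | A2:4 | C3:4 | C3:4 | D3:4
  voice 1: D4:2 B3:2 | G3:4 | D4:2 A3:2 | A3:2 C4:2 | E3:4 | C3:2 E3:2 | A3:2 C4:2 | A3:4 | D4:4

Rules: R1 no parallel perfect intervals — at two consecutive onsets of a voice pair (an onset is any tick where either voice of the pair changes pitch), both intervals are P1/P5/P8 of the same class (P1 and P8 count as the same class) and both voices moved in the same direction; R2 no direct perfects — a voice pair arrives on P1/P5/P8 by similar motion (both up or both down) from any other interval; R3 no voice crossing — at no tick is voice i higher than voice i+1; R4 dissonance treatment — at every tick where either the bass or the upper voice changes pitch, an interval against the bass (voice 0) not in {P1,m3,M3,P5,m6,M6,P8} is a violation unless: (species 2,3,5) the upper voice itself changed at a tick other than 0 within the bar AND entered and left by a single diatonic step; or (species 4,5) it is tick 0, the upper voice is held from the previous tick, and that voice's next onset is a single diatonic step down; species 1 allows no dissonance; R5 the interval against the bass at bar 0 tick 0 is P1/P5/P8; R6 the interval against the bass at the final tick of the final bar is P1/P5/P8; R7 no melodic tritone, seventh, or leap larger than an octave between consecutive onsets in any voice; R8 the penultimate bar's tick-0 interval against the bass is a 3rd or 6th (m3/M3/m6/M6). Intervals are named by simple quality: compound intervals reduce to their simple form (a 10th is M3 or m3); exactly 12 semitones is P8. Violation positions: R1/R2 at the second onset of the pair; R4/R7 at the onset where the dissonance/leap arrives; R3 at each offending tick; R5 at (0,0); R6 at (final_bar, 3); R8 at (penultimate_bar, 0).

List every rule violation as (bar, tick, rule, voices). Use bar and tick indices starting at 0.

(3, 0, R4, (0, 1))
(8, 0, R2, (0, 1))

bar 0: v0=D3 v1=D4 downbeat P8
bar 1: v0=E3 v1=G3 downbeat m3
bar 2: v0=F3 v1=D4 downbeat M6
bar 3: v0=E3 v1=A3 downbeat P4
bar 4: v0=C3 v1=E3 downbeat M3
bar 5: v0=A2 v1=C3 downbeat m3
bar 6: v0=C3 v1=A3 downbeat M6
bar 7: v0=C3 v1=A3 downbeat M6
bar 8: v0=D3 v1=D4 downbeat P8
  -> R4 @ bar 3 tick 0 v(0, 1): E3/A3 P4 untreated
  -> R2 @ bar 8 tick 0 v(0, 1): C3/A3 M6 -> D3/D4 P8 similar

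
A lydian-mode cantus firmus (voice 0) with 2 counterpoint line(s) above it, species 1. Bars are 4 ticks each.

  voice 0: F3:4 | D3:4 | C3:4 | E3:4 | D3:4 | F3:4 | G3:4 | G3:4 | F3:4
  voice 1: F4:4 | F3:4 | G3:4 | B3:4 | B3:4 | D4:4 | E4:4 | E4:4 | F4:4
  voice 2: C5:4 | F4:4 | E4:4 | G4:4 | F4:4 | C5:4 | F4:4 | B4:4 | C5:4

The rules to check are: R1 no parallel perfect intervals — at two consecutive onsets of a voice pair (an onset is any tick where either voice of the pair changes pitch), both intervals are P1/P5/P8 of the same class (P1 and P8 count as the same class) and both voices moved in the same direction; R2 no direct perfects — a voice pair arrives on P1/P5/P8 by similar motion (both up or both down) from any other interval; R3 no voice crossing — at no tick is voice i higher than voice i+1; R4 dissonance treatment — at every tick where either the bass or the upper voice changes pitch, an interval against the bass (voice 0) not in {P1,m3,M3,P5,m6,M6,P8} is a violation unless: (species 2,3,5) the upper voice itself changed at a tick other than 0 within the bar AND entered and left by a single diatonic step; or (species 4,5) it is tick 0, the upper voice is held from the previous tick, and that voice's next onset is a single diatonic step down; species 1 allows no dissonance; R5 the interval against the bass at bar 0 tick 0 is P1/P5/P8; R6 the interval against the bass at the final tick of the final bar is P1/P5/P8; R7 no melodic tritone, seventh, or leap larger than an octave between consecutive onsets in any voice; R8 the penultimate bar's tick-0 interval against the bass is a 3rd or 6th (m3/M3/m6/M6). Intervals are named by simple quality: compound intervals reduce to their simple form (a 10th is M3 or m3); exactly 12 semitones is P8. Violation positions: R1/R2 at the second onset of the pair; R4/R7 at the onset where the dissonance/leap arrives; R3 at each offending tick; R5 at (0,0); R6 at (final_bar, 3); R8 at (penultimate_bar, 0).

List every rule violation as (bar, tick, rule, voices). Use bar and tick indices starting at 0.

bar 0: v0=F3 v1=F4 v2=C5 downbeat P5
bar 1: v0=D3 v1=F3 v2=F4 downbeat m3
bar 2: v0=C3 v1=G3 v2=E4 downbeat M3
bar 3: v0=E3 v1=B3 v2=G4 downbeat m3
bar 4: v0=D3 v1=B3 v2=F4 downbeat m3
bar 5: v0=F3 v1=D4 v2=C5 downbeat P5
bar 6: v0=G3 v1=E4 v2=F4 downbeat m7
bar 7: v0=G3 v1=E4 v2=B4 downbeat M3
bar 8: v0=F3 v1=F4 v2=C5 downbeat P5
  -> R2 @ bar 1 tick 0 v(1, 2): F4/C5 P5 -> F3/F4 P8 similar
  -> R1 @ bar 3 tick 0 v(0, 1): C3/G3 P5 -> E3/B3 P5 similar
  -> R2 @ bar 5 tick 0 v(0, 2): D3/F4 m3 -> F3/C5 P5 similar
  -> R4 @ bar 6 tick 0 v(0, 2): G3/F4 m7 untreated
  -> R7 @ bar 7 tick 0 v(2,): F4->B4 leap 6st
  -> R1 @ bar 8 tick 0 v(1, 2): E4/B4 P5 -> F4/C5 P5 similar

(1, 0, R2, (1, 2))
(3, 0, R1, (0, 1))
(5, 0, R2, (0, 2))
(6, 0, R4, (0, 2))
(7, 0, R7, (2,))
(8, 0, R1, (1, 2))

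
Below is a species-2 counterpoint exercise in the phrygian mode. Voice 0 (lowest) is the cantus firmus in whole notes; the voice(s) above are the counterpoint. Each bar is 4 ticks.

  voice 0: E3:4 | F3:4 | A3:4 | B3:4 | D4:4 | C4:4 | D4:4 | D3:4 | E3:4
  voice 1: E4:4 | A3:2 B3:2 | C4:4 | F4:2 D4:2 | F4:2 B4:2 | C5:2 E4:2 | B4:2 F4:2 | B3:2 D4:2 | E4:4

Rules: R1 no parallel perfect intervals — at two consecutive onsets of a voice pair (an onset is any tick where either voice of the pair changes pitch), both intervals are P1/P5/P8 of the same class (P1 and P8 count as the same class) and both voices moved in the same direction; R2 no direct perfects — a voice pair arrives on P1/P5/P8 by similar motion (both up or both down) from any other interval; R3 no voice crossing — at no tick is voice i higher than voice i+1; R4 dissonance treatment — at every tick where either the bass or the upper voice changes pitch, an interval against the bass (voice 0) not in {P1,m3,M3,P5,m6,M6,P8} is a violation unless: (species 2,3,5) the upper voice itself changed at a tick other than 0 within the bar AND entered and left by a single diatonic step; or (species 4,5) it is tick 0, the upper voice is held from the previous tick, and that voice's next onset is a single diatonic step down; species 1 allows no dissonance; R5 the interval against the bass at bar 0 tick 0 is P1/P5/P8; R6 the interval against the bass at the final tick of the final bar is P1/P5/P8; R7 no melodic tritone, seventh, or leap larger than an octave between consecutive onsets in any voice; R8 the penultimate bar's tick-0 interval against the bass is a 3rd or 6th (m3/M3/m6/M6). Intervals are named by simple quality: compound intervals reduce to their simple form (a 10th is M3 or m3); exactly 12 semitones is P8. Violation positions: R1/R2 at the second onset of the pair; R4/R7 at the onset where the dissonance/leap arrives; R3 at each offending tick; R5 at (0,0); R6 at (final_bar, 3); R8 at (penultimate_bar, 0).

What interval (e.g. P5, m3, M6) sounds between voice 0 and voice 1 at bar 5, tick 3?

voice 0=C4 voice 1=E4 -> M3

M3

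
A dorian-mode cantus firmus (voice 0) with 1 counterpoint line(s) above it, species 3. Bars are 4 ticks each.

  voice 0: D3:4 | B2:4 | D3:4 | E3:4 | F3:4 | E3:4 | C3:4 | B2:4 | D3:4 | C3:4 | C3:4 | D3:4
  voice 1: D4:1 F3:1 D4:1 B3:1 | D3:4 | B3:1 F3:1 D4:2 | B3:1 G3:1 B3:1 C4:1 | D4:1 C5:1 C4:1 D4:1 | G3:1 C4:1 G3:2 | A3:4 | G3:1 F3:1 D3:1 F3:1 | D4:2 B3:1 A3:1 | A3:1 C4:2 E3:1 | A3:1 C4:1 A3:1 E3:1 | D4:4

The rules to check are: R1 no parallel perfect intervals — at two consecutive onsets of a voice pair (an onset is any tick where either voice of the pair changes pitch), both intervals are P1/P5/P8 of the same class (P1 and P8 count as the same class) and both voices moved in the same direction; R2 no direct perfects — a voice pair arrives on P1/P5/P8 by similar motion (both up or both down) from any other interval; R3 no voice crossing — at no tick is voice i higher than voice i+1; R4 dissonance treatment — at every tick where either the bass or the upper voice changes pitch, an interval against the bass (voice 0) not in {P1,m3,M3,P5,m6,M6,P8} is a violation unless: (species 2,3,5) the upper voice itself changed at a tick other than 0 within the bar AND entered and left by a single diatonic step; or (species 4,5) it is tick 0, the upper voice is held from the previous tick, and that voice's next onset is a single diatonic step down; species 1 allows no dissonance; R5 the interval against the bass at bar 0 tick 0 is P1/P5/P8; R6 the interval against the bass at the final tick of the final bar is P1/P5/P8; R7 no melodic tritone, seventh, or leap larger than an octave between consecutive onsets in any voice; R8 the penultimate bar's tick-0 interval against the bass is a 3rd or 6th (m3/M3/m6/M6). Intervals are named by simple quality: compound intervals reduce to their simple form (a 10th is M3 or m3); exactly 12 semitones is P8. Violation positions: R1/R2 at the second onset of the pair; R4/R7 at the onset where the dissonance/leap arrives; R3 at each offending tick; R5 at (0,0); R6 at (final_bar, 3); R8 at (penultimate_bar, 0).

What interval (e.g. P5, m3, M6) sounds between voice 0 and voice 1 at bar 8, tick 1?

P8

voice 0=D3 voice 1=D4 -> P8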